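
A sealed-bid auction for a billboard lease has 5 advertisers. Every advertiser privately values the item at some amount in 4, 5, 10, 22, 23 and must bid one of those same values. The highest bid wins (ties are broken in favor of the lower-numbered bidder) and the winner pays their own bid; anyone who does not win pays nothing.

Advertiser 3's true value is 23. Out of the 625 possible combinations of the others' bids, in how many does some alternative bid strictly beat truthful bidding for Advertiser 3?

144

Others bid (4, 4, 4, 4): truth gives 0; bid 5 gives 18 > 0. Violating.
Others bid (4, 4, 4, 5): truth gives 0; bid 5 gives 18 > 0. Violating.
Others bid (4, 4, 4, 10): truth gives 0; bid 10 gives 13 > 0. Violating.
Others bid (4, 4, 4, 22): truth gives 0; bid 22 gives 1 > 0. Violating.
Others bid (4, 4, 4, 23): truth gives 0; no alternative beats it.
Others bid (4, 4, 5, 23): truth gives 0; no alternative beats it.
(Checking all 625 profiles: 144 have a profitable deviation, 481 do not.)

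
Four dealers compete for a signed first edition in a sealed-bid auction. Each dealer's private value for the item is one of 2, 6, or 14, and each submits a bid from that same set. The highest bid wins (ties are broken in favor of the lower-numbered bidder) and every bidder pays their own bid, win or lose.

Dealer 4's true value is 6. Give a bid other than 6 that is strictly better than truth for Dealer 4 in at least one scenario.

2

Suppose Dealer 1 bids 2, Dealer 2 bids 2 and Dealer 3 bids 6.
Bid 6: loses but pays 6, utility -6.
Bid 2: loses but pays 2, utility -2.
So bidding 2 beats truth here (-2 > -6).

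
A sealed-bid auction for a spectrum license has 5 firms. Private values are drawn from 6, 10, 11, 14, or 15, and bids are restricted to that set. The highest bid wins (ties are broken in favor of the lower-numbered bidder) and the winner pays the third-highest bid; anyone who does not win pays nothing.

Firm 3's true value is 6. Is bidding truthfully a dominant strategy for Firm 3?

Check each profile of the others' bids and compare truth against every alternative bid.
Others bid (6, 6, 10, 10): truth gives 0, best alternative gives -4.
Others bid (6, 6, 6, 6): truth gives 0, best alternative gives 0.
Others bid (6, 6, 6, 10): truth gives 0, best alternative gives 0.
Others bid (6, 6, 6, 11): truth gives 0, best alternative gives 0.
Others bid (6, 6, 6, 14): truth gives 0, best alternative gives 0.
Others bid (6, 6, 6, 15): truth gives 0, best alternative gives 0.
(Remaining 619 profiles checked similarly; truth is weakly best in each.)
In every case the truthful bid is at least as good as any alternative, so it is a dominant strategy.

Yes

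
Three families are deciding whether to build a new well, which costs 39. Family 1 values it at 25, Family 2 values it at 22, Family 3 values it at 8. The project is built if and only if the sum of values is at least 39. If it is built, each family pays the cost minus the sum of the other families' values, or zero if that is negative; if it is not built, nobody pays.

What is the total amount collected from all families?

15

Total value 55 ≥ cost 39, so it is built.
Family 1: others sum to 30; max(0, 39 - 30) = 9.
Family 2: others sum to 33; max(0, 39 - 33) = 6.
Family 3: others sum to 47; max(0, 39 - 47) = 0.
Total collected = 9 + 6 + 0 = 15.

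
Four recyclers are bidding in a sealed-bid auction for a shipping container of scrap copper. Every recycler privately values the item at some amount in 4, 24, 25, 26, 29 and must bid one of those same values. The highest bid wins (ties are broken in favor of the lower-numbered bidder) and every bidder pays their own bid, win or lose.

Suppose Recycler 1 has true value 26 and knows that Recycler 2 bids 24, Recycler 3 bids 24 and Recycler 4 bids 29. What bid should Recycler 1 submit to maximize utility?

29

Bid 4: loses but pays 4, utility -4.
Bid 24: loses but pays 24, utility -24.
Bid 25: loses but pays 25, utility -25.
Bid 26: loses but pays 26, utility -26.
Bid 29: wins, pays 29, utility 26 - 29 = -3.
The best choice is 29 with utility -3.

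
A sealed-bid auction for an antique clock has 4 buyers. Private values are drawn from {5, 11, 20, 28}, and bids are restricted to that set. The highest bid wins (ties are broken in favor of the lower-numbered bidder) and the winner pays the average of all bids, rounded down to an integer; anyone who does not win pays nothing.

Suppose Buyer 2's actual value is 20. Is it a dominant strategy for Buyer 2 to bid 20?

Consider the case where Buyer 1 bids 5, Buyer 3 bids 5 and Buyer 4 bids 5.
Truthful bid 20: wins, pays 8, utility 20 - 8 = 12.
Bid 11 instead: wins, pays 6, utility 20 - 6 = 14.
Since 14 > 12, bidding 11 is strictly better here, so truthful bidding is not dominant.

No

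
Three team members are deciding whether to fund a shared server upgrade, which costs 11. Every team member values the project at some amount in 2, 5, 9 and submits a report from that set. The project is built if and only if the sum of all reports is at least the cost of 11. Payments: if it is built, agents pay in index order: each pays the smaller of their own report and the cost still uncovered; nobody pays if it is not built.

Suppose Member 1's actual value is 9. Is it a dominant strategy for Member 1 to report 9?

No

Consider the case where Member 2 reports 2 and Member 3 reports 5.
Truthful report 9: project built, pays 9, utility 9 - 9 = 0.
Report 5 instead: project built, pays 5, utility 9 - 5 = 4.
Since 4 > 0, reporting 5 is strictly better here, so truthful reporting is not dominant.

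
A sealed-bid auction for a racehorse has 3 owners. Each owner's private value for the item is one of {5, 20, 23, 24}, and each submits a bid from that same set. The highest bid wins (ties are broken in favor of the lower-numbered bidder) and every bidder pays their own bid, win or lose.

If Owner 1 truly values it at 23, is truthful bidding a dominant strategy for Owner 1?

Consider the case where Owner 2 bids 5 and Owner 3 bids 5.
Truthful bid 23: wins, pays 23, utility 23 - 23 = 0.
Bid 5 instead: wins, pays 5, utility 23 - 5 = 18.
Since 18 > 0, bidding 5 is strictly better here, so truthful bidding is not dominant.

No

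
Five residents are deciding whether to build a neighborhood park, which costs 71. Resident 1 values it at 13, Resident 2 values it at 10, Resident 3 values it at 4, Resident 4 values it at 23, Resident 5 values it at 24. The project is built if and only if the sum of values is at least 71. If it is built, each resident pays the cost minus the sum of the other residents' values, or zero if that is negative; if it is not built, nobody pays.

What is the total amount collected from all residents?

59

Total value 74 ≥ cost 71, so it is built.
Resident 1: others sum to 61; max(0, 71 - 61) = 10.
Resident 2: others sum to 64; max(0, 71 - 64) = 7.
Resident 3: others sum to 70; max(0, 71 - 70) = 1.
Resident 4: others sum to 51; max(0, 71 - 51) = 20.
Resident 5: others sum to 50; max(0, 71 - 50) = 21.
Total collected = 10 + 7 + 1 + 20 + 21 = 59.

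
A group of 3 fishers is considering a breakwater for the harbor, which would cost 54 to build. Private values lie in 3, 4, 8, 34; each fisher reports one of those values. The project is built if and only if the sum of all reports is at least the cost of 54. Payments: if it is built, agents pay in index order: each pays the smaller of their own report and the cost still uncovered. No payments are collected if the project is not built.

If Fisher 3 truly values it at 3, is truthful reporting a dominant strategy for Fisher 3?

Yes

Check each profile of the others' reports and compare truth against every alternative report.
Others report (34, 34): truth gives 3, best alternative gives 3.
Others report (3, 3): truth gives 0, best alternative gives 0.
Others report (3, 4): truth gives 0, best alternative gives 0.
Others report (3, 8): truth gives 0, best alternative gives 0.
Others report (3, 34): truth gives 0, best alternative gives 0.
Others report (4, 3): truth gives 0, best alternative gives 0.
(Remaining 10 profiles checked similarly; truth is weakly best in each.)
In every case the truthful report is at least as good as any alternative, so it is a dominant strategy.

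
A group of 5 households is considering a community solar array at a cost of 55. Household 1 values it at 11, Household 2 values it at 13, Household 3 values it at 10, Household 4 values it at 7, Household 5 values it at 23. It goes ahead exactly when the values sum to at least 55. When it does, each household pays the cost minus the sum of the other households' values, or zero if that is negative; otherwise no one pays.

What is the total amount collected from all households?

Total value 64 ≥ cost 55, so it is built.
Household 1: others sum to 53; max(0, 55 - 53) = 2.
Household 2: others sum to 51; max(0, 55 - 51) = 4.
Household 3: others sum to 54; max(0, 55 - 54) = 1.
Household 4: others sum to 57; max(0, 55 - 57) = 0.
Household 5: others sum to 41; max(0, 55 - 41) = 14.
Total collected = 2 + 4 + 1 + 0 + 14 = 21.

21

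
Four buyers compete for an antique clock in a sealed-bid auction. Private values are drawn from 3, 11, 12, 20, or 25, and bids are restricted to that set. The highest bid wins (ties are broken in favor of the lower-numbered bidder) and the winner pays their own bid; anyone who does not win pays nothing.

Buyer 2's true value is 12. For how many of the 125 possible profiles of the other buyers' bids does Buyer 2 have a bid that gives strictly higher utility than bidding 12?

4

Others bid (3, 3, 3): truth gives 0; bid 11 gives 1 > 0. Violating.
Others bid (3, 3, 11): truth gives 0; bid 11 gives 1 > 0. Violating.
Others bid (3, 11, 3): truth gives 0; bid 11 gives 1 > 0. Violating.
Others bid (3, 11, 11): truth gives 0; bid 11 gives 1 > 0. Violating.
Others bid (3, 3, 12): truth gives 0; no alternative beats it.
Others bid (3, 3, 20): truth gives 0; no alternative beats it.
(Checking all 125 profiles: 4 have a profitable deviation, 121 do not.)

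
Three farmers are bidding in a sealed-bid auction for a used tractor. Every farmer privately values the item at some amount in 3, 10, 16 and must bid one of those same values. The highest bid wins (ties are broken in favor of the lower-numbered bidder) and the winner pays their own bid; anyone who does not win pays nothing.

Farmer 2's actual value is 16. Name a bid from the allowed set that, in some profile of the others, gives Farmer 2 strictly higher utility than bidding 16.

Suppose Farmer 1 bids 3 and Farmer 3 bids 3.
Bid 16: wins, pays 16, utility 16 - 16 = 0.
Bid 10: wins, pays 10, utility 16 - 10 = 6.
So bidding 10 beats truth here (6 > 0).

10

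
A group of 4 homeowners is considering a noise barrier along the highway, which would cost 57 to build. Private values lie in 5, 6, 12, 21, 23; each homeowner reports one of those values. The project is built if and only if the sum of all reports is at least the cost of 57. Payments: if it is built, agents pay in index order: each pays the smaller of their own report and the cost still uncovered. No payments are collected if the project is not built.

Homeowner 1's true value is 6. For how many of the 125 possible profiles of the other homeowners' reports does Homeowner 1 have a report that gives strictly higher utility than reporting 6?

Others report (6, 23, 23): truth gives 0; report 5 gives 1 > 0. Violating.
Others report (12, 21, 21): truth gives 0; report 5 gives 1 > 0. Violating.
Others report (12, 21, 23): truth gives 0; report 5 gives 1 > 0. Violating.
Others report (12, 23, 21): truth gives 0; report 5 gives 1 > 0. Violating.
Others report (5, 5, 5): truth gives 0; no alternative beats it.
Others report (5, 5, 6): truth gives 0; no alternative beats it.
(Checking all 125 profiles: 23 have a profitable deviation, 102 do not.)

23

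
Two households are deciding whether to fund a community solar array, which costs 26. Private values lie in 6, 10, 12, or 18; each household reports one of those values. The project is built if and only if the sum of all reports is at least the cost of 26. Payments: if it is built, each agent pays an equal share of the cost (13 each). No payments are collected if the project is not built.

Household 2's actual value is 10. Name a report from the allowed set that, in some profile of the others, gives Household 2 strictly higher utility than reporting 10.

Suppose Household 1 reports 18.
Report 10: project built, pays 13, utility 10 - 13 = -3.
Report 6: project not built, utility 0.
So reporting 6 beats truth here (0 > -3).

6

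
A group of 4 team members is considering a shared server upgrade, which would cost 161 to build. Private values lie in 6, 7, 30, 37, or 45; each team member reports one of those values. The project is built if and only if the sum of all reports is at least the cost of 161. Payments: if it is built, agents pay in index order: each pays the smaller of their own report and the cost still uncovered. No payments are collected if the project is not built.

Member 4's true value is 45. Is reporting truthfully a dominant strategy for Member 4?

Yes

Check each profile of the others' reports and compare truth against every alternative report.
Others report (30, 45, 45): truth gives 4, best alternative gives 0.
Others report (45, 30, 45): truth gives 4, best alternative gives 0.
Others report (45, 45, 30): truth gives 4, best alternative gives 0.
Others report (37, 37, 45): truth gives 3, best alternative gives 0.
Others report (37, 45, 37): truth gives 3, best alternative gives 0.
Others report (45, 37, 37): truth gives 3, best alternative gives 0.
(Remaining 119 profiles checked similarly; truth is weakly best in each.)
In every case the truthful report is at least as good as any alternative, so it is a dominant strategy.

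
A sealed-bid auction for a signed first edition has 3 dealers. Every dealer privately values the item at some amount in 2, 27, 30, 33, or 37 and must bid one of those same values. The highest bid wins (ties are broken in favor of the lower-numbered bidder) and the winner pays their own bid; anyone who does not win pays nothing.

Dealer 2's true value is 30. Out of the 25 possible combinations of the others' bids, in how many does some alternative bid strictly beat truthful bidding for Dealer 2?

Others bid (2, 2): truth gives 0; bid 27 gives 3 > 0. Violating.
Others bid (2, 27): truth gives 0; bid 27 gives 3 > 0. Violating.
Others bid (2, 30): truth gives 0; no alternative beats it.
Others bid (2, 33): truth gives 0; no alternative beats it.
(Checking all 25 profiles: 2 have a profitable deviation, 23 do not.)

2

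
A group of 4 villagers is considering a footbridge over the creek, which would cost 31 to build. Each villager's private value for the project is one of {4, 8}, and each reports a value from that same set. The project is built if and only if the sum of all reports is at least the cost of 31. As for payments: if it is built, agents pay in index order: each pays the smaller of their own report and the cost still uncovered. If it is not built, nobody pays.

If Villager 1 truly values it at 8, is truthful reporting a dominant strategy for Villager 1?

Check each profile of the others' reports and compare truth against every alternative report.
Others report (4, 4, 4): truth gives 0, best alternative gives 0.
Others report (4, 4, 8): truth gives 0, best alternative gives 0.
Others report (4, 8, 4): truth gives 0, best alternative gives 0.
Others report (4, 8, 8): truth gives 0, best alternative gives 0.
Others report (8, 4, 4): truth gives 0, best alternative gives 0.
Others report (8, 4, 8): truth gives 0, best alternative gives 0.
(Remaining 2 profiles checked similarly; truth is weakly best in each.)
In every case the truthful report is at least as good as any alternative, so it is a dominant strategy.

Yes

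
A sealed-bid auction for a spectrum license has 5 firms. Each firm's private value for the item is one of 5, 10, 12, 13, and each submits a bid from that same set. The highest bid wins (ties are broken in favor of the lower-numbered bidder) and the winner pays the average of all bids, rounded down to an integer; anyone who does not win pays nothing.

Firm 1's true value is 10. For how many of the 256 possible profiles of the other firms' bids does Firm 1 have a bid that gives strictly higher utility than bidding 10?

69

Others bid (5, 5, 5, 5): truth gives 4; bid 5 gives 5 > 4. Violating.
Others bid (5, 5, 5, 12): truth gives 0; bid 12 gives 3 > 0. Violating.
Others bid (5, 5, 5, 13): truth gives 0; bid 13 gives 2 > 0. Violating.
Others bid (5, 5, 10, 12): truth gives 0; bid 12 gives 2 > 0. Violating.
Others bid (5, 5, 5, 10): truth gives 3; no alternative beats it.
Others bid (5, 5, 10, 5): truth gives 3; no alternative beats it.
(Checking all 256 profiles: 69 have a profitable deviation, 187 do not.)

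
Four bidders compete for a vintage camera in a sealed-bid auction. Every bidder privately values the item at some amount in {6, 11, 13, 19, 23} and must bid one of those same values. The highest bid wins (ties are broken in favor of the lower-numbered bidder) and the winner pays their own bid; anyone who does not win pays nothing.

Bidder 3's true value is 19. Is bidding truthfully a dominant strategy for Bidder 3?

Consider the case where Bidder 1 bids 6, Bidder 2 bids 6 and Bidder 4 bids 6.
Truthful bid 19: wins, pays 19, utility 19 - 19 = 0.
Bid 11 instead: wins, pays 11, utility 19 - 11 = 8.
Since 8 > 0, bidding 11 is strictly better here, so truthful bidding is not dominant.

No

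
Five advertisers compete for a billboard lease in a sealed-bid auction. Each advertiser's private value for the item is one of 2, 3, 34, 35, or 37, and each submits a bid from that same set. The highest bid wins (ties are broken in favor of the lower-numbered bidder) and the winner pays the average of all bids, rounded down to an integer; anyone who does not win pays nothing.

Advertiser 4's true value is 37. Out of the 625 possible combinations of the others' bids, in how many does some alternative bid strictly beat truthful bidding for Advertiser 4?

Others bid (2, 2, 2, 2): truth gives 28; bid 3 gives 35 > 28. Violating.
Others bid (2, 2, 2, 3): truth gives 28; bid 3 gives 35 > 28. Violating.
Others bid (2, 2, 2, 34): truth gives 22; bid 34 gives 23 > 22. Violating.
Others bid (2, 2, 3, 2): truth gives 28; bid 34 gives 29 > 28. Violating.
Others bid (2, 2, 2, 35): truth gives 22; no alternative beats it.
Others bid (2, 2, 2, 37): truth gives 21; no alternative beats it.
(Checking all 625 profiles: 51 have a profitable deviation, 574 do not.)

51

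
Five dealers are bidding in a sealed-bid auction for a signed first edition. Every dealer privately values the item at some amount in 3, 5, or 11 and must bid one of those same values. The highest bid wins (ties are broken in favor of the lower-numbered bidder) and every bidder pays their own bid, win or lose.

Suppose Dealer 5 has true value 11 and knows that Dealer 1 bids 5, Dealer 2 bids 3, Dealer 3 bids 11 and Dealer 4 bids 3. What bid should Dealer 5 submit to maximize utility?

3

Bid 3: loses but pays 3, utility -3.
Bid 5: loses but pays 5, utility -5.
Bid 11: loses but pays 11, utility -11.
The best choice is 3 with utility -3.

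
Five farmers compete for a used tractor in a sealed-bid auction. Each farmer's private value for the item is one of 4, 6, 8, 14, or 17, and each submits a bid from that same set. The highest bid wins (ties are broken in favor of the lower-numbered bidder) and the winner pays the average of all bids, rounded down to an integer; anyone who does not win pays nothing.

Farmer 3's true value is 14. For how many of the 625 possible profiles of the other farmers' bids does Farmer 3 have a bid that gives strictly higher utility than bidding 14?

278

Others bid (4, 4, 4, 4): truth gives 8; bid 6 gives 10 > 8. Violating.
Others bid (4, 4, 4, 6): truth gives 8; bid 6 gives 10 > 8. Violating.
Others bid (4, 4, 4, 8): truth gives 8; bid 8 gives 9 > 8. Violating.
Others bid (4, 4, 4, 17): truth gives 0; bid 17 gives 5 > 0. Violating.
Others bid (4, 4, 4, 14): truth gives 6; no alternative beats it.
Others bid (4, 4, 6, 14): truth gives 6; no alternative beats it.
(Checking all 625 profiles: 278 have a profitable deviation, 347 do not.)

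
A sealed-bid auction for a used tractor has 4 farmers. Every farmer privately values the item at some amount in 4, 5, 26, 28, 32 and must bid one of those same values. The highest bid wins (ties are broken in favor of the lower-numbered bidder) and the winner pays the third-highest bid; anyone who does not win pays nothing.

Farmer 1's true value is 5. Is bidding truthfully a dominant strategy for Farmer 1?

No

Consider the case where Farmer 2 bids 4, Farmer 3 bids 4 and Farmer 4 bids 26.
Truthful bid 5: loses, pays 0, utility 0.
Bid 26 instead: wins, pays 4, utility 5 - 4 = 1.
Since 1 > 0, bidding 26 is strictly better here, so truthful bidding is not dominant.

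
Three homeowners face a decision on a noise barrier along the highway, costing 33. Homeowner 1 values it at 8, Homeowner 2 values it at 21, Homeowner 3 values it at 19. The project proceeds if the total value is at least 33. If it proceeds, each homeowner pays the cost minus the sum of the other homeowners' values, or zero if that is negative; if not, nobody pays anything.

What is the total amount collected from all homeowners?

10

Total value 48 ≥ cost 33, so it is built.
Homeowner 1: others sum to 40; max(0, 33 - 40) = 0.
Homeowner 2: others sum to 27; max(0, 33 - 27) = 6.
Homeowner 3: others sum to 29; max(0, 33 - 29) = 4.
Total collected = 0 + 6 + 4 = 10.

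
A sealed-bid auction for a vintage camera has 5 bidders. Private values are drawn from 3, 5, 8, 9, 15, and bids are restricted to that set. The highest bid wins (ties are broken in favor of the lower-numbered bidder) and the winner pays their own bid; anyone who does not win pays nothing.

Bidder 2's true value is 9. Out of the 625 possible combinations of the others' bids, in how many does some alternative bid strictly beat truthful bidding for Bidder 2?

54

Others bid (3, 3, 3, 3): truth gives 0; bid 5 gives 4 > 0. Violating.
Others bid (3, 3, 3, 5): truth gives 0; bid 5 gives 4 > 0. Violating.
Others bid (3, 3, 3, 8): truth gives 0; bid 8 gives 1 > 0. Violating.
Others bid (3, 3, 5, 3): truth gives 0; bid 5 gives 4 > 0. Violating.
Others bid (3, 3, 3, 9): truth gives 0; no alternative beats it.
Others bid (3, 3, 3, 15): truth gives 0; no alternative beats it.
(Checking all 625 profiles: 54 have a profitable deviation, 571 do not.)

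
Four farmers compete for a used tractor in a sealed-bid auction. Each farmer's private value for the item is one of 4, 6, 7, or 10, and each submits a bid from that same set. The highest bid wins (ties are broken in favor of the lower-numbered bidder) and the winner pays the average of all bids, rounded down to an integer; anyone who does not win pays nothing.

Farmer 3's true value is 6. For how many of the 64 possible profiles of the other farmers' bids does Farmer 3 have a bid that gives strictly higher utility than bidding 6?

6

Others bid (4, 4, 7): truth gives 0; bid 7 gives 1 > 0. Violating.
Others bid (4, 6, 4): truth gives 0; bid 7 gives 1 > 0. Violating.
Others bid (4, 6, 6): truth gives 0; bid 7 gives 1 > 0. Violating.
Others bid (6, 4, 4): truth gives 0; bid 7 gives 1 > 0. Violating.
Others bid (4, 4, 4): truth gives 2; no alternative beats it.
Others bid (4, 4, 6): truth gives 1; no alternative beats it.
(Checking all 64 profiles: 6 have a profitable deviation, 58 do not.)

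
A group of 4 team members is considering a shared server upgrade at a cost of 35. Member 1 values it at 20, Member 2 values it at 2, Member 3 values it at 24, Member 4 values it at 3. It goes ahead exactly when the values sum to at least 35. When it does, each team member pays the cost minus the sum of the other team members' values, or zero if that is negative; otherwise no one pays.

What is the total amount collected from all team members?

Total value 49 ≥ cost 35, so it is built.
Member 1: others sum to 29; max(0, 35 - 29) = 6.
Member 2: others sum to 47; max(0, 35 - 47) = 0.
Member 3: others sum to 25; max(0, 35 - 25) = 10.
Member 4: others sum to 46; max(0, 35 - 46) = 0.
Total collected = 6 + 0 + 10 + 0 = 16.

16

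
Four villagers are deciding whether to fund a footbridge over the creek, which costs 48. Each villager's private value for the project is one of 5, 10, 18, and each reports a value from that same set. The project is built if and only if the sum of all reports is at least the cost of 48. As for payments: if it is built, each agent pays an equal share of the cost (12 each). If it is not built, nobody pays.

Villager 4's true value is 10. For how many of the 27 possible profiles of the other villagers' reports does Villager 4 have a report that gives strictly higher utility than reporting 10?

Others report (5, 18, 18): truth gives -2; report 5 gives 0 > -2. Violating.
Others report (10, 10, 18): truth gives -2; report 5 gives 0 > -2. Violating.
Others report (10, 18, 10): truth gives -2; report 5 gives 0 > -2. Violating.
Others report (18, 5, 18): truth gives -2; report 5 gives 0 > -2. Violating.
Others report (5, 5, 5): truth gives 0; no alternative beats it.
Others report (5, 5, 10): truth gives 0; no alternative beats it.
(Checking all 27 profiles: 6 have a profitable deviation, 21 do not.)

6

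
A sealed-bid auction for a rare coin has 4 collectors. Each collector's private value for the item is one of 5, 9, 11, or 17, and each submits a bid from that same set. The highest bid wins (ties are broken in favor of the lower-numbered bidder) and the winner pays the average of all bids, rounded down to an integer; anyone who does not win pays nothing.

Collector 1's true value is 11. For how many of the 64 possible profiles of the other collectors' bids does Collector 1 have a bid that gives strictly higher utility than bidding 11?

Others bid (5, 5, 5): truth gives 5; bid 5 gives 6 > 5. Violating.
Others bid (5, 5, 9): truth gives 4; no alternative beats it.
Others bid (5, 5, 11): truth gives 3; no alternative beats it.
(Checking all 64 profiles: 1 has a profitable deviation, 63 do not.)

1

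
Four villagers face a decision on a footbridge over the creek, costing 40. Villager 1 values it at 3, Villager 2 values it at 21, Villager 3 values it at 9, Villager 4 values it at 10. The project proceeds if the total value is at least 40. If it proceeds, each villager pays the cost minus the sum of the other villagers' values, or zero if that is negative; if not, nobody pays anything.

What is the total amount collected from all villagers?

31

Total value 43 ≥ cost 40, so it is built.
Villager 1: others sum to 40; max(0, 40 - 40) = 0.
Villager 2: others sum to 22; max(0, 40 - 22) = 18.
Villager 3: others sum to 34; max(0, 40 - 34) = 6.
Villager 4: others sum to 33; max(0, 40 - 33) = 7.
Total collected = 0 + 18 + 6 + 7 = 31.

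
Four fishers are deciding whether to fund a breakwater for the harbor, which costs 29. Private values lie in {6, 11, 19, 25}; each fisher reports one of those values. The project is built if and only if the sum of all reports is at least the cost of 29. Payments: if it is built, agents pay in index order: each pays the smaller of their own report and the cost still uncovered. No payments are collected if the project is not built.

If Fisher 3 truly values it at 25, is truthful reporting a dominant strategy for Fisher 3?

No

Consider the case where Fisher 1 reports 6, Fisher 2 reports 6 and Fisher 4 reports 6.
Truthful report 25: project built, pays 17, utility 25 - 17 = 8.
Report 11 instead: project built, pays 11, utility 25 - 11 = 14.
Since 14 > 8, reporting 11 is strictly better here, so truthful reporting is not dominant.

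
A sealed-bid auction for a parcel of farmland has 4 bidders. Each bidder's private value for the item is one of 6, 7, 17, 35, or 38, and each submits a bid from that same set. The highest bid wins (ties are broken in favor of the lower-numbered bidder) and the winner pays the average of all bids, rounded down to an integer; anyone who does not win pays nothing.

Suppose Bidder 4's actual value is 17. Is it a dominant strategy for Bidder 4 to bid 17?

No

Consider the case where Bidder 1 bids 6, Bidder 2 bids 6 and Bidder 3 bids 6.
Truthful bid 17: wins, pays 8, utility 17 - 8 = 9.
Bid 7 instead: wins, pays 6, utility 17 - 6 = 11.
Since 11 > 9, bidding 7 is strictly better here, so truthful bidding is not dominant.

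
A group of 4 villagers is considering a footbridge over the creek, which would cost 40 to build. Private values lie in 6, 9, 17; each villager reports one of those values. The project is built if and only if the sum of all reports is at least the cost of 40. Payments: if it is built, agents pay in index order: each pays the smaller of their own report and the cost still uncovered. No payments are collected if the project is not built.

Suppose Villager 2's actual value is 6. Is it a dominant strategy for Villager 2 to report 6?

Check each profile of the others' reports and compare truth against every alternative report.
Others report (6, 9, 17): truth gives 0, best alternative gives -3.
Others report (6, 17, 9): truth gives 0, best alternative gives -3.
Others report (6, 17, 17): truth gives 0, best alternative gives -3.
Others report (9, 6, 17): truth gives 0, best alternative gives -3.
Others report (9, 9, 17): truth gives 0, best alternative gives -3.
Others report (9, 17, 6): truth gives 0, best alternative gives -3.
(Remaining 21 profiles checked similarly; truth is weakly best in each.)
In every case the truthful report is at least as good as any alternative, so it is a dominant strategy.

Yes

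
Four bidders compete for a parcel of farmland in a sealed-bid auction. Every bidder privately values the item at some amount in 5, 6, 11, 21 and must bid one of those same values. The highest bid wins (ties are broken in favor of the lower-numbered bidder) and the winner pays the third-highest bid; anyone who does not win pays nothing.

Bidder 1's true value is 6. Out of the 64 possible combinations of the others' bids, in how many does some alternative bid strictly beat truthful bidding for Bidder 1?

Others bid (5, 5, 11): truth gives 0; bid 11 gives 1 > 0. Violating.
Others bid (5, 5, 21): truth gives 0; bid 21 gives 1 > 0. Violating.
Others bid (5, 11, 5): truth gives 0; bid 11 gives 1 > 0. Violating.
Others bid (5, 21, 5): truth gives 0; bid 21 gives 1 > 0. Violating.
Others bid (5, 5, 5): truth gives 1; no alternative beats it.
Others bid (5, 5, 6): truth gives 1; no alternative beats it.
(Checking all 64 profiles: 6 have a profitable deviation, 58 do not.)

6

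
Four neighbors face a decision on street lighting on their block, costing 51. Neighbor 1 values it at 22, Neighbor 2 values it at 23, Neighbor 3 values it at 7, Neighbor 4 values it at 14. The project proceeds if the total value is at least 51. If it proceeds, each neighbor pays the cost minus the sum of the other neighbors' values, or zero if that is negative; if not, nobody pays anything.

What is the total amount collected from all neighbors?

Total value 66 ≥ cost 51, so it is built.
Neighbor 1: others sum to 44; max(0, 51 - 44) = 7.
Neighbor 2: others sum to 43; max(0, 51 - 43) = 8.
Neighbor 3: others sum to 59; max(0, 51 - 59) = 0.
Neighbor 4: others sum to 52; max(0, 51 - 52) = 0.
Total collected = 7 + 8 + 0 + 0 = 15.

15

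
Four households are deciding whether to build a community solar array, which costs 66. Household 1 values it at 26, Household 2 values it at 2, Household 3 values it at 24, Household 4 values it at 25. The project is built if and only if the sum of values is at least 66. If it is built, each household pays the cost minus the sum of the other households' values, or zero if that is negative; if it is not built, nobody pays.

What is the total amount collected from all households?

Total value 77 ≥ cost 66, so it is built.
Household 1: others sum to 51; max(0, 66 - 51) = 15.
Household 2: others sum to 75; max(0, 66 - 75) = 0.
Household 3: others sum to 53; max(0, 66 - 53) = 13.
Household 4: others sum to 52; max(0, 66 - 52) = 14.
Total collected = 15 + 0 + 13 + 14 = 42.

42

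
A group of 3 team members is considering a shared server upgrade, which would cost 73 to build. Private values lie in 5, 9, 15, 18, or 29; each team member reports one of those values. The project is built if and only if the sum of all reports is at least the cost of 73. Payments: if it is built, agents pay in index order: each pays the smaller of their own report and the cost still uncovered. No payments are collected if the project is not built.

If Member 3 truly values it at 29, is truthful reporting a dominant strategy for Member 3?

Check each profile of the others' reports and compare truth against every alternative report.
Others report (18, 29): truth gives 3, best alternative gives 0.
Others report (29, 18): truth gives 3, best alternative gives 0.
Others report (29, 29): truth gives 14, best alternative gives 14.
Others report (5, 5): truth gives 0, best alternative gives 0.
Others report (5, 9): truth gives 0, best alternative gives 0.
Others report (5, 15): truth gives 0, best alternative gives 0.
(Remaining 19 profiles checked similarly; truth is weakly best in each.)
In every case the truthful report is at least as good as any alternative, so it is a dominant strategy.

Yes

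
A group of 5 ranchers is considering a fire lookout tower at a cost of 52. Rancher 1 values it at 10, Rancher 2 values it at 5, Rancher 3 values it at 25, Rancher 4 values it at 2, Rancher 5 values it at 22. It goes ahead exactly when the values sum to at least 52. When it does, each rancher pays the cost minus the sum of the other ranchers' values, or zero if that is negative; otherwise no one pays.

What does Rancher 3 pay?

13

Total value 64 ≥ cost 52, so the project is built.
The other ranchers' values sum to 39.
Cost minus that sum is 52 - 39 = 13.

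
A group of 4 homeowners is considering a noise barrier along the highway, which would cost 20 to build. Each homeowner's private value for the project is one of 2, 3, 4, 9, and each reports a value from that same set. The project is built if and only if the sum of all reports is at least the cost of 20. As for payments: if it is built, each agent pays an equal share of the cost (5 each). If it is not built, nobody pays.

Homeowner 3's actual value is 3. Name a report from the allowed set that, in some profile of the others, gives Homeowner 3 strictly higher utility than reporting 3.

Suppose Homeowner 1 reports 4, Homeowner 2 reports 4 and Homeowner 4 reports 9.
Report 3: project built, pays 5, utility 3 - 5 = -2.
Report 2: project not built, utility 0.
So reporting 2 beats truth here (0 > -2).

2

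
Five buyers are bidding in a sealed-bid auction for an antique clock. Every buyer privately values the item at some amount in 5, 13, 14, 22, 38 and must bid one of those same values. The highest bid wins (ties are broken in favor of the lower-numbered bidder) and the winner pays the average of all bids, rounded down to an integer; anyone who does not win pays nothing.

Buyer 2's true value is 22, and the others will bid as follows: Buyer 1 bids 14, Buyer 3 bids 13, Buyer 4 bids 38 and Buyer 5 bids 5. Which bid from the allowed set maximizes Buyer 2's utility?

Bid 5: loses, pays 0, utility 0.
Bid 13: loses, pays 0, utility 0.
Bid 14: loses, pays 0, utility 0.
Bid 22: loses, pays 0, utility 0.
Bid 38: wins, pays 21, utility 22 - 21 = 1.
The best choice is 38 with utility 1.

38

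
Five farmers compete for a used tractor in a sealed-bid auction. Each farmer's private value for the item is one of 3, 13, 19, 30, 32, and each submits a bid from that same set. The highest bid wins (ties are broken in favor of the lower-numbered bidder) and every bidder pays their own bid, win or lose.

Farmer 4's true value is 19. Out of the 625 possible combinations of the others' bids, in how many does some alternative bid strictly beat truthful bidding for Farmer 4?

Others bid (3, 3, 3, 3): truth gives 0; bid 13 gives 6 > 0. Violating.
Others bid (3, 3, 3, 13): truth gives 0; bid 13 gives 6 > 0. Violating.
Others bid (3, 3, 3, 30): truth gives -19; bid 3 gives -3 > -19. Violating.
Others bid (3, 3, 3, 32): truth gives -19; bid 3 gives -3 > -19. Violating.
Others bid (3, 3, 3, 19): truth gives 0; no alternative beats it.
Others bid (3, 3, 13, 3): truth gives 0; no alternative beats it.
(Checking all 625 profiles: 603 have a profitable deviation, 22 do not.)

603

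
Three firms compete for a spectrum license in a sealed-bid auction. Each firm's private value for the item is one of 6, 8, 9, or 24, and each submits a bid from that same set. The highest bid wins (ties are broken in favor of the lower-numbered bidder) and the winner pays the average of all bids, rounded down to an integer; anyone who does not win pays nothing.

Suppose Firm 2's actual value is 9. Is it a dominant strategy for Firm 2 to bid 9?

Consider the case where Firm 1 bids 6 and Firm 3 bids 6.
Truthful bid 9: wins, pays 7, utility 9 - 7 = 2.
Bid 8 instead: wins, pays 6, utility 9 - 6 = 3.
Since 3 > 2, bidding 8 is strictly better here, so truthful bidding is not dominant.

No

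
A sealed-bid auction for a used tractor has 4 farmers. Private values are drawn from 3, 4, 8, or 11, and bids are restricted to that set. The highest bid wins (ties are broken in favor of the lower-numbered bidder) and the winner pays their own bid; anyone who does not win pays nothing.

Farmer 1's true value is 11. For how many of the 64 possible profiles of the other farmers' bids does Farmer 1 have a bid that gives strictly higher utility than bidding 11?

27

Others bid (3, 3, 3): truth gives 0; bid 3 gives 8 > 0. Violating.
Others bid (3, 3, 4): truth gives 0; bid 4 gives 7 > 0. Violating.
Others bid (3, 3, 8): truth gives 0; bid 8 gives 3 > 0. Violating.
Others bid (3, 4, 3): truth gives 0; bid 4 gives 7 > 0. Violating.
Others bid (3, 3, 11): truth gives 0; no alternative beats it.
Others bid (3, 4, 11): truth gives 0; no alternative beats it.
(Checking all 64 profiles: 27 have a profitable deviation, 37 do not.)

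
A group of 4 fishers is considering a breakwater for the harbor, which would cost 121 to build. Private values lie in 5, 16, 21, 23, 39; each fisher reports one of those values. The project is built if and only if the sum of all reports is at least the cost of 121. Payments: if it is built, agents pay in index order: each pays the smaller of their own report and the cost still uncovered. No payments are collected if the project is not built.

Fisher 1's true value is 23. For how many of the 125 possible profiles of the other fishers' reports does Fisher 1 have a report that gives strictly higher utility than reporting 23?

4

Others report (23, 39, 39): truth gives 0; report 21 gives 2 > 0. Violating.
Others report (39, 23, 39): truth gives 0; report 21 gives 2 > 0. Violating.
Others report (39, 39, 23): truth gives 0; report 21 gives 2 > 0. Violating.
Others report (39, 39, 39): truth gives 0; report 5 gives 18 > 0. Violating.
Others report (5, 5, 5): truth gives 0; no alternative beats it.
Others report (5, 5, 16): truth gives 0; no alternative beats it.
(Checking all 125 profiles: 4 have a profitable deviation, 121 do not.)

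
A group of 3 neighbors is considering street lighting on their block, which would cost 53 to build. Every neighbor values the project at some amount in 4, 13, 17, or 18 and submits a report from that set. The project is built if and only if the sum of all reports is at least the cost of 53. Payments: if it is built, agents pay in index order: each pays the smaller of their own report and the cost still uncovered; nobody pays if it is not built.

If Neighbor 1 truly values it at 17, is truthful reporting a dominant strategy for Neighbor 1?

Yes

Check each profile of the others' reports and compare truth against every alternative report.
Others report (4, 4): truth gives 0, best alternative gives 0.
Others report (4, 13): truth gives 0, best alternative gives 0.
Others report (4, 17): truth gives 0, best alternative gives 0.
Others report (4, 18): truth gives 0, best alternative gives 0.
Others report (13, 4): truth gives 0, best alternative gives 0.
Others report (13, 13): truth gives 0, best alternative gives 0.
(Remaining 10 profiles checked similarly; truth is weakly best in each.)
In every case the truthful report is at least as good as any alternative, so it is a dominant strategy.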